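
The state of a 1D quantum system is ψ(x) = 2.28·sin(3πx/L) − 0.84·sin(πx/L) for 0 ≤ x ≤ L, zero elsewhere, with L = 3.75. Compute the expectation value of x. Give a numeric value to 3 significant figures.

1.88

⟨x⟩ = ∫ x·|ψ|² dx / ∫|ψ|² dx (integrals over the domain).
On 0 ≤ x ≤ L (j ≠ l): ∫sin²(jπx/L) dx = L/2, ∫sin(jπx/L)·sin(lπx/L) dx = 0; diagonal moments ∫x·sin²(jπx/L) dx = L²/4, ∫x²·sin²(jπx/L) dx = L³·(1/6 − 1/(4j²π²)); cross terms ∫x·sin(jπx/L)·sin(lπx/L) dx = 0 for j + l even and −4jlL²/(π²(j² − l²)²) for j + l odd, ∫x²·sin(jπx/L)·sin(lπx/L) dx = (−1)^(j+l)·4jlL³/(π²(j² − l²)²); higher powers the same way via product-to-sum and parts.
State is unnormalized: ∫|ψ|² dx = 11.070, and ∫ψ*·x·ψ dx = 20.756, so ⟨x⟩ = 20.756 / 11.070.
⟨x⟩ = 1.8750.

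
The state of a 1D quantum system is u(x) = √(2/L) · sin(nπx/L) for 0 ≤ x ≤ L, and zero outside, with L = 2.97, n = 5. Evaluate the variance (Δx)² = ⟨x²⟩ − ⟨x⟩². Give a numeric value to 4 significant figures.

0.7172

Compute ⟨x⟩ and ⟨x²⟩ separately, then (Δx)² = ⟨x²⟩ − ⟨x⟩².
With sin²θ = (1 − cos2θ)/2 on 0 ≤ x ≤ L: ∫sin²(nπx/L) dx = L/2, ∫x·sin²(nπx/L) dx = L²/4, ∫x²·sin²(nπx/L) dx = L³·(1/6 − 1/(4n²π²)); higher powers xᵏ the same way, integrating xᵏ·cos(2nπx/L) by parts.
⟨x⟩ = 1.4850 and ⟨x²⟩ = 2.9224.
(Δx)² = 2.9224 − (1.4850)² = 0.71720.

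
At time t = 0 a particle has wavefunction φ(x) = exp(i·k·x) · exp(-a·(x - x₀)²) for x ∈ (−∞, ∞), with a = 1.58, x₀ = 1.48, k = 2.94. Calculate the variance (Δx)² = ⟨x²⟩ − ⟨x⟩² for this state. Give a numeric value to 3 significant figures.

0.158

Compute ⟨x⟩ and ⟨x²⟩ separately, then (Δx)² = ⟨x²⟩ − ⟨x⟩².
Gaussian moments (u = x − x₀): ∫u^(2j)·e^(−2au²) du = (2j−1)!!/(4a)^j · √(π/(2a)), odd powers integrate to 0; here √(π/(2a)) = 0.99708.
Normalization: ∫|φ|² dx = 0.99708.
⟨x⟩ = 1.4800 and ⟨x²⟩ = 2.3486.
(Δx)² = 2.3486 − (1.4800)² = 0.15823.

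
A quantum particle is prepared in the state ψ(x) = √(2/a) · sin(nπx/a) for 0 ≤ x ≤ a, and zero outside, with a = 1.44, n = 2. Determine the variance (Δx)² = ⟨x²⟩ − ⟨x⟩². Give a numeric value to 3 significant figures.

Compute ⟨x⟩ and ⟨x²⟩ separately, then (Δx)² = ⟨x²⟩ − ⟨x⟩².
With sin²θ = (1 − cos2θ)/2 on 0 ≤ x ≤ a: ∫sin²(nπx/a) dx = a/2, ∫x·sin²(nπx/a) dx = a²/4, ∫x²·sin²(nπx/a) dx = a³·(1/6 − 1/(4n²π²)); higher powers xᵏ the same way, integrating xᵏ·cos(2nπx/a) by parts.
⟨x⟩ = 0.72000 and ⟨x²⟩ = 0.66494.
(Δx)² = 0.66494 − (0.72000)² = 0.14654.

0.147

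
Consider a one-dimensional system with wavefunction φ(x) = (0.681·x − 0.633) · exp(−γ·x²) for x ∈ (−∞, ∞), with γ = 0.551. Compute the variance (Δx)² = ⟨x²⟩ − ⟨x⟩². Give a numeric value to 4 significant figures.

0.3564

Compute ⟨x⟩ and ⟨x²⟩ separately, then (Δx)² = ⟨x²⟩ − ⟨x⟩².
Expand each integrand as polynomial × e^(−2γx²) and use ∫x^(2j)·e^(−2γx²) dx = (2j−1)!!/(4γ)^j · √(π/(2γ)), odd powers → 0; here √(π/(2γ)) = 1.6884.
Normalization: ∫|φ|² dx = 1.0318.
⟨x⟩ = -0.64011 and ⟨x²⟩ = 0.76617.
(Δx)² = 0.76617 − (-0.64011)² = 0.35644.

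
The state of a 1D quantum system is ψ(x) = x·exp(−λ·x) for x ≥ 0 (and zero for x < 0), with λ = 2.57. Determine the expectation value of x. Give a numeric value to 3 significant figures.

⟨x⟩ = ∫ x·|ψ|² dx / ∫|ψ|² dx (integrals over the domain).
Every integrand reduces to terms xʲ·e^(−2λx) on [0, ∞); use ∫₀^∞ xʲ·e^(−2λx) dx = j!/(2λ)^(j+1).
State is unnormalized: ∫|ψ|² dx = 0.014728, and ∫ψ*·x·ψ dx = 0.0085960, so ⟨x⟩ = 0.0085960 / 0.014728.
⟨x⟩ = 0.58366.

0.584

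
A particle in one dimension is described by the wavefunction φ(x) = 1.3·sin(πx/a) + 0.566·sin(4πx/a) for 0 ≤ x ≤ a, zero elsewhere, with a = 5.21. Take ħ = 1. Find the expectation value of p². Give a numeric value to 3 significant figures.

p² φ = −ħ² d²φ/dx²; ⟨p²⟩ = −ħ² ∫ φ*·φ'' dx / ∫|φ|² dx.
d²/dx² sin(jπx/a) = −(jπ/a)²·sin(jπx/a); on 0 ≤ x ≤ a, ∫sin²(jπx/a) dx = a/2 and ∫sin(jπx/a)·sin(lπx/a) dx = 0 for j ≠ l, so only diagonal terms survive in ∫|φ|² and ∫φ·φ″; ∫φ·φ′ dx = [φ²/2] between the walls = 0.
State is unnormalized: ∫|φ|² dx = 5.2370, and ∫φ*·(−ħ² φ'') dx = 6.4557, so ⟨p²⟩ = 6.4557 / 5.2370.
⟨p²⟩ = 1.2327.

1.23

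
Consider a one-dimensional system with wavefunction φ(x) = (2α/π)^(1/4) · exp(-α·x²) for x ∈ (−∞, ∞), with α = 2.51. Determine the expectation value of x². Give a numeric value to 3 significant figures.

0.0996

⟨x²⟩ = ∫ x²·|φ|² dx (integrals over the domain).
Gaussian moments: ∫x^(2j)·e^(−2αx²) dx = (2j−1)!!/(4α)^j · √(π/(2α)), odd powers integrate to 0; here √(π/(2α)) = 0.79108.
⟨x²⟩ = 0.099602.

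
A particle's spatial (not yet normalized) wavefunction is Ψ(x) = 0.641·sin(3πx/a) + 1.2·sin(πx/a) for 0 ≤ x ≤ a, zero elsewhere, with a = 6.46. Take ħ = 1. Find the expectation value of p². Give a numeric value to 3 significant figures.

0.657

p² Ψ = −ħ² d²Ψ/dx²; ⟨p²⟩ = −ħ² ∫ Ψ*·Ψ'' dx / ∫|Ψ|² dx.
d²/dx² sin(jπx/a) = −(jπ/a)²·sin(jπx/a); on 0 ≤ x ≤ a, ∫sin²(jπx/a) dx = a/2 and ∫sin(jπx/a)·sin(lπx/a) dx = 0 for j ≠ l, so only diagonal terms survive in ∫|Ψ|² and ∫Ψ·Ψ″; ∫Ψ·Ψ′ dx = [Ψ²/2] between the walls = 0.
State is unnormalized: ∫|Ψ|² dx = 5.9783, and ∫Ψ*·(−ħ² Ψ'') dx = 3.9249, so ⟨p²⟩ = 3.9249 / 5.9783.
⟨p²⟩ = 0.65651.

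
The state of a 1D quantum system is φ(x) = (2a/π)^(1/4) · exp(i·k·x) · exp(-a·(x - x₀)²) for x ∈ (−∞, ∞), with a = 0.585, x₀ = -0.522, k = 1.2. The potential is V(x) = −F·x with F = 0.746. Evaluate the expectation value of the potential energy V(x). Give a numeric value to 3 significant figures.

⟨V⟩ = ∫ V(x)·|φ|² dx.
Gaussian moments (u = x − x₀): ∫u^(2j)·e^(−2au²) du = (2j−1)!!/(4a)^j · √(π/(2a)), odd powers integrate to 0; here √(π/(2a)) = 1.6386.
⟨V⟩ = 0.38941.

0.389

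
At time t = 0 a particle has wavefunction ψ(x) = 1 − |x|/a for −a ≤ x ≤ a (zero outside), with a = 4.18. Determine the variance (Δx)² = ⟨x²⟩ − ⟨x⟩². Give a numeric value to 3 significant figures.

1.75

Compute ⟨x⟩ and ⟨x²⟩ separately, then (Δx)² = ⟨x²⟩ − ⟨x⟩².
ψ is even, so ∫ over [−a, a] = 2∫₀ᵃ with ψ = 1 − x/a there: ∫₀ᵃ (1 − x/a)² dx = a/3, ∫₀ᵃ x²(1 − x/a)² dx = a³/30, ∫₀ᵃ x⁴(1 − x/a)² dx = a⁵/105.
Normalization: ∫|ψ|² dx = 2.7867.
⟨x⟩ = 0.0000 and ⟨x²⟩ = 1.7472.
(Δx)² = 1.7472 − (0.0000)² = 1.7472.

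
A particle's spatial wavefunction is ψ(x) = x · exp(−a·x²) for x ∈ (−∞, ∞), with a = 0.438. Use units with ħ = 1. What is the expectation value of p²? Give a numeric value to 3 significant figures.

1.31

p² ψ = −ħ² d²ψ/dx²; ⟨p²⟩ = −ħ² ∫ ψ*·ψ'' dx / ∫|ψ|² dx.
Expand each integrand as polynomial × e^(−2ax²) and use ∫x^(2j)·e^(−2ax²) dx = (2j−1)!!/(4a)^j · √(π/(2a)), odd powers → 0; here √(π/(2a)) = 1.8938. Differentiate with the product rule, d/dx e^(−ax²) = −2ax·e^(−ax²).
State is unnormalized: ∫|ψ|² dx = 1.0809, and ∫ψ*·(−ħ² ψ'') dx = 1.4203, so ⟨p²⟩ = 1.4203 / 1.0809.
⟨p²⟩ = 1.3140.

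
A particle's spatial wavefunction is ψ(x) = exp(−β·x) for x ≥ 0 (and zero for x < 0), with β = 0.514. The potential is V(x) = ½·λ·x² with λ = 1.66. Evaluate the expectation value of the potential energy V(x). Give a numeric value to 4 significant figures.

1.571

⟨V⟩ = ∫ V(x)·|ψ|² dx / ∫|ψ|² dx.
Every integrand reduces to terms xʲ·e^(−2βx) on [0, ∞); use ∫₀^∞ xʲ·e^(−2βx) dx = j!/(2β)^(j+1).
State is unnormalized: ∫|ψ|² dx = 0.97276, and ∫ψ*·V(x)·ψ dx = 1.5280, so ⟨V⟩ = 1.5280 / 0.97276.
⟨V⟩ = 1.5708.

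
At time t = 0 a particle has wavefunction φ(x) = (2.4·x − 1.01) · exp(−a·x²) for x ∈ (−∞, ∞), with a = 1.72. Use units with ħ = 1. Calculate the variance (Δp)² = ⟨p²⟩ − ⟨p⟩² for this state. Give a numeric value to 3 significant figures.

Compute ⟨p⟩ and ⟨p²⟩ separately; (Δp)² = ⟨p²⟩ − ⟨p⟩².
Expand each integrand as polynomial × e^(−2ax²) and use ∫x^(2j)·e^(−2ax²) dx = (2j−1)!!/(4a)^j · √(π/(2a)), odd powers → 0; here √(π/(2a)) = 0.95564. Differentiate with the product rule, d/dx e^(−ax²) = −2ax·e^(−ax²).
Normalization: ∫|φ|² dx = 1.7749.
⟨p⟩ = 0.0000 and ⟨p²⟩ = 3.2706.
(Δp)² = 3.2706 − (0.0000)² = 3.2706.

3.27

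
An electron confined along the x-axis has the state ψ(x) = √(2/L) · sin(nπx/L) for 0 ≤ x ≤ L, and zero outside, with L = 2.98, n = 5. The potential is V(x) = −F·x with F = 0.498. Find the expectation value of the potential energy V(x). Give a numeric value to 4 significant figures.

-0.7420

⟨V⟩ = ∫ V(x)·|ψ|² dx.
With sin²θ = (1 − cos2θ)/2 on 0 ≤ x ≤ L: ∫sin²(nπx/L) dx = L/2, ∫x·sin²(nπx/L) dx = L²/4, ∫x²·sin²(nπx/L) dx = L³·(1/6 − 1/(4n²π²)); higher powers xᵏ the same way, integrating xᵏ·cos(2nπx/L) by parts.
⟨V⟩ = -0.74202.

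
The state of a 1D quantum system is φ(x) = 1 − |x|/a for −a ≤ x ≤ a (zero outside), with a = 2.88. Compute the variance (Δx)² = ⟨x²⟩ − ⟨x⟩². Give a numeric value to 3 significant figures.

Compute ⟨x⟩ and ⟨x²⟩ separately, then (Δx)² = ⟨x²⟩ − ⟨x⟩².
φ is even, so ∫ over [−a, a] = 2∫₀ᵃ with φ = 1 − x/a there: ∫₀ᵃ (1 − x/a)² dx = a/3, ∫₀ᵃ x²(1 − x/a)² dx = a³/30, ∫₀ᵃ x⁴(1 − x/a)² dx = a⁵/105.
Normalization: ∫|φ|² dx = 1.9200.
⟨x⟩ = 0.0000 and ⟨x²⟩ = 0.82944.
(Δx)² = 0.82944 − (0.0000)² = 0.82944.

0.829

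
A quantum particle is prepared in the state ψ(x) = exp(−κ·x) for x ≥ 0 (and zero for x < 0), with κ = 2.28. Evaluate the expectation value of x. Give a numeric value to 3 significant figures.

0.219

⟨x⟩ = ∫ x·|ψ|² dx / ∫|ψ|² dx (integrals over the domain).
Every integrand reduces to terms xʲ·e^(−2κx) on [0, ∞); use ∫₀^∞ xʲ·e^(−2κx) dx = j!/(2κ)^(j+1).
State is unnormalized: ∫|ψ|² dx = 0.21930, and ∫ψ*·x·ψ dx = 0.048092, so ⟨x⟩ = 0.048092 / 0.21930.
⟨x⟩ = 0.21930.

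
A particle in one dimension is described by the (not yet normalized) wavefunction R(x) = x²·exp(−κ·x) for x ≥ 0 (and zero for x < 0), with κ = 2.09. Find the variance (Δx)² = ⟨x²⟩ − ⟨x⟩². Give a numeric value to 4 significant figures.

0.2862

Compute ⟨x⟩ and ⟨x²⟩ separately, then (Δx)² = ⟨x²⟩ − ⟨x⟩².
Every integrand reduces to terms xʲ·e^(−2κx) on [0, ∞); use ∫₀^∞ xʲ·e^(−2κx) dx = j!/(2κ)^(j+1).
Normalization: ∫|R|² dx = 0.018807.
⟨x⟩ = 1.1962 and ⟨x²⟩ = 1.7170.
(Δx)² = 1.7170 − (1.1962)² = 0.28617.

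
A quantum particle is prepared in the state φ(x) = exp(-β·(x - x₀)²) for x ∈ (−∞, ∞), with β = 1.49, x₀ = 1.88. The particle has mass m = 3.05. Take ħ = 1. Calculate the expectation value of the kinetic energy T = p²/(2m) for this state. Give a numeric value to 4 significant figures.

T = −(ħ²/2m) d²/dx², so ⟨T⟩ = −(ħ²/2m) ∫ φ*·φ'' dx / ∫|φ|² dx; with m = 3.05.
Gaussian moments (u = x − x₀): ∫u^(2j)·e^(−2βu²) du = (2j−1)!!/(4β)^j · √(π/(2β)), odd powers integrate to 0; here √(π/(2β)) = 1.0268. Derivatives: d/dx e^(−βu²) = −2βu·e^(−βu²), d²/dx² e^(−βu²) = (4β²u² − 2β)·e^(−βu²).
State is unnormalized: ∫|φ|² dx = 1.0268, and ∫φ*·(−ħ²/2m · φ'') dx = 0.25080, so ⟨T⟩ = 0.25080 / 1.0268.
⟨T⟩ = 0.24426.

0.2443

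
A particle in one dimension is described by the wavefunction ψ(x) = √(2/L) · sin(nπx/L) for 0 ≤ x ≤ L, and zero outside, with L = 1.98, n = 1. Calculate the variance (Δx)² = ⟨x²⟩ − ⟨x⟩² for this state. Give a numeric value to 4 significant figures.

0.1281

Compute ⟨x⟩ and ⟨x²⟩ separately, then (Δx)² = ⟨x²⟩ − ⟨x⟩².
With sin²θ = (1 − cos2θ)/2 on 0 ≤ x ≤ L: ∫sin²(nπx/L) dx = L/2, ∫x·sin²(nπx/L) dx = L²/4, ∫x²·sin²(nπx/L) dx = L³·(1/6 − 1/(4n²π²)); higher powers xᵏ the same way, integrating xᵏ·cos(2nπx/L) by parts.
⟨x⟩ = 0.99000 and ⟨x²⟩ = 1.1082.
(Δx)² = 1.1082 − (0.99000)² = 0.12809.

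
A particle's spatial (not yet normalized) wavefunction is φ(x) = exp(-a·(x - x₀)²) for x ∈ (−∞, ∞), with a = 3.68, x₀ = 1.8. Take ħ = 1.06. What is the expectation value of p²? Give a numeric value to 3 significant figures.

p² φ = −ħ² d²φ/dx²; ⟨p²⟩ = −ħ² ∫ φ*·φ'' dx / ∫|φ|² dx.
Gaussian moments (u = x − x₀): ∫u^(2j)·e^(−2au²) du = (2j−1)!!/(4a)^j · √(π/(2a)), odd powers integrate to 0; here √(π/(2a)) = 0.65334. Derivatives: d/dx e^(−au²) = −2au·e^(−au²), d²/dx² e^(−au²) = (4a²u² − 2a)·e^(−au²).
State is unnormalized: ∫|φ|² dx = 0.65334, and ∫φ*·(−ħ² φ'') dx = 2.7014, so ⟨p²⟩ = 2.7014 / 0.65334.
⟨p²⟩ = 4.1348.

4.13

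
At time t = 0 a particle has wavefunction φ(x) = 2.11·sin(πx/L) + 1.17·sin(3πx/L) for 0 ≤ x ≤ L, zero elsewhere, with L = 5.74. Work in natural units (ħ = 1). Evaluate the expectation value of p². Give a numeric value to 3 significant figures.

p² φ = −ħ² d²φ/dx²; ⟨p²⟩ = −ħ² ∫ φ*·φ'' dx / ∫|φ|² dx.
d²/dx² sin(jπx/L) = −(jπ/L)²·sin(jπx/L); on 0 ≤ x ≤ L, ∫sin²(jπx/L) dx = L/2 and ∫sin(jπx/L)·sin(lπx/L) dx = 0 for j ≠ l, so only diagonal terms survive in ∫|φ|² and ∫φ·φ″; ∫φ·φ′ dx = [φ²/2] between the walls = 0.
State is unnormalized: ∫|φ|² dx = 16.706, and ∫φ*·(−ħ² φ'') dx = 14.419, so ⟨p²⟩ = 14.419 / 16.706.
⟨p²⟩ = 0.86311.

0.863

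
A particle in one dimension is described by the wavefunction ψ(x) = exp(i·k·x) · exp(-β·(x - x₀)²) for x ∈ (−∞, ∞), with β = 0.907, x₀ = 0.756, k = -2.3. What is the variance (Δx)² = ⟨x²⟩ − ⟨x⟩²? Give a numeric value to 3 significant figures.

0.276

Compute ⟨x⟩ and ⟨x²⟩ separately, then (Δx)² = ⟨x²⟩ − ⟨x⟩².
Gaussian moments (u = x − x₀): ∫u^(2j)·e^(−2βu²) du = (2j−1)!!/(4β)^j · √(π/(2β)), odd powers integrate to 0; here √(π/(2β)) = 1.3160.
Normalization: ∫|ψ|² dx = 1.3160.
⟨x⟩ = 0.75600 and ⟨x²⟩ = 0.84717.
(Δx)² = 0.84717 − (0.75600)² = 0.27563.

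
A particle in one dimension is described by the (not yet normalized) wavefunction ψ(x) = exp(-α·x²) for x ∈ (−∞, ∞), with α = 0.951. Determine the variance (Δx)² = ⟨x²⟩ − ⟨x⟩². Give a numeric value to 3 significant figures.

0.263

Compute ⟨x⟩ and ⟨x²⟩ separately, then (Δx)² = ⟨x²⟩ − ⟨x⟩².
Gaussian moments: ∫x^(2j)·e^(−2αx²) dx = (2j−1)!!/(4α)^j · √(π/(2α)), odd powers integrate to 0; here √(π/(2α)) = 1.2852.
Normalization: ∫|ψ|² dx = 1.2852.
⟨x⟩ = 0.0000 and ⟨x²⟩ = 0.26288.
(Δx)² = 0.26288 − (0.0000)² = 0.26288.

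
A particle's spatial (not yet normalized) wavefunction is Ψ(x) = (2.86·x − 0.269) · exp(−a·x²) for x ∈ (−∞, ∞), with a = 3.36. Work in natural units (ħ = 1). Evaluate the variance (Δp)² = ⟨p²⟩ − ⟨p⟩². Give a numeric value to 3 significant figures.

9.37

Compute ⟨p⟩ and ⟨p²⟩ separately; (Δp)² = ⟨p²⟩ − ⟨p⟩².
Expand each integrand as polynomial × e^(−2ax²) and use ∫x^(2j)·e^(−2ax²) dx = (2j−1)!!/(4a)^j · √(π/(2a)), odd powers → 0; here √(π/(2a)) = 0.68374. Differentiate with the product rule, d/dx e^(−ax²) = −2ax·e^(−ax²).
Normalization: ∫|Ψ|² dx = 0.46560.
⟨p⟩ = 0.0000 and ⟨p²⟩ = 9.3659.
(Δp)² = 9.3659 − (0.0000)² = 9.3659.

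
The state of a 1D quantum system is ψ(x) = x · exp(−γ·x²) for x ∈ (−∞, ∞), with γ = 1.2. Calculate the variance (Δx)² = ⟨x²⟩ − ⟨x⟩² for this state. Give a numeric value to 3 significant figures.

Compute ⟨x⟩ and ⟨x²⟩ separately, then (Δx)² = ⟨x²⟩ − ⟨x⟩².
Expand each integrand as polynomial × e^(−2γx²) and use ∫x^(2j)·e^(−2γx²) dx = (2j−1)!!/(4γ)^j · √(π/(2γ)), odd powers → 0; here √(π/(2γ)) = 1.1441.
Normalization: ∫|ψ|² dx = 0.23836.
⟨x⟩ = 0.0000 and ⟨x²⟩ = 0.62500.
(Δx)² = 0.62500 − (0.0000)² = 0.62500.

0.625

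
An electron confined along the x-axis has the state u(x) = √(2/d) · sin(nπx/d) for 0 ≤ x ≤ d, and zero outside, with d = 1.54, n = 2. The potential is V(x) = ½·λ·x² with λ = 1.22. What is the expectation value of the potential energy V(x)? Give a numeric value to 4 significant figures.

⟨V⟩ = ∫ V(x)·|u|² dx.
With sin²θ = (1 − cos2θ)/2 on 0 ≤ x ≤ d: ∫sin²(nπx/d) dx = d/2, ∫x·sin²(nπx/d) dx = d²/4, ∫x²·sin²(nπx/d) dx = d³·(1/6 − 1/(4n²π²)); higher powers xᵏ the same way, integrating xᵏ·cos(2nπx/d) by parts.
⟨V⟩ = 0.46390.

0.4639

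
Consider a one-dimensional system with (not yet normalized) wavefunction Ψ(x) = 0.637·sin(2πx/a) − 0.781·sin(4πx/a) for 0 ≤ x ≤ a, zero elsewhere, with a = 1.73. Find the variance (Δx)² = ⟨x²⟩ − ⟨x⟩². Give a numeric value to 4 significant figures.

Compute ⟨x⟩ and ⟨x²⟩ separately, then (Δx)² = ⟨x²⟩ − ⟨x⟩².
On 0 ≤ x ≤ a (j ≠ l): ∫sin²(jπx/a) dx = a/2, ∫sin(jπx/a)·sin(lπx/a) dx = 0; diagonal moments ∫x·sin²(jπx/a) dx = a²/4, ∫x²·sin²(jπx/a) dx = a³·(1/6 − 1/(4j²π²)); cross terms ∫x·sin(jπx/a)·sin(lπx/a) dx = 0 for j + l even and −4jla²/(π²(j² − l²)²) for j + l odd, ∫x²·sin(jπx/a)·sin(lπx/a) dx = (−1)^(j+l)·4jla³/(π²(j² − l²)²); higher powers the same way via product-to-sum and parts.
Normalization: ∫|Ψ|² dx = 0.87861.
⟨x⟩ = 0.86500 and ⟨x²⟩ = 0.84478.
(Δx)² = 0.84478 − (0.86500)² = 0.096551.

0.09655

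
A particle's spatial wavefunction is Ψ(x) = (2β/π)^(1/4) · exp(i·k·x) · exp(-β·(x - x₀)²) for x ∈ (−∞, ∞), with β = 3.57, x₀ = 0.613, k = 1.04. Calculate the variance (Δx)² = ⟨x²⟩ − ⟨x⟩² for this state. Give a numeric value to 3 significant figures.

0.0700

Compute ⟨x⟩ and ⟨x²⟩ separately, then (Δx)² = ⟨x²⟩ − ⟨x⟩².
Gaussian moments (u = x − x₀): ∫u^(2j)·e^(−2βu²) du = (2j−1)!!/(4β)^j · √(π/(2β)), odd powers integrate to 0; here √(π/(2β)) = 0.66332.
⟨x⟩ = 0.61300 and ⟨x²⟩ = 0.44580.
(Δx)² = 0.44580 − (0.61300)² = 0.070028.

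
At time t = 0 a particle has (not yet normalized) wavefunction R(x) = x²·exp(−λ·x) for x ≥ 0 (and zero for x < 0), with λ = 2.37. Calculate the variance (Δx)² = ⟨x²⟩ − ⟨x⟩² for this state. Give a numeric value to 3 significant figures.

Compute ⟨x⟩ and ⟨x²⟩ separately, then (Δx)² = ⟨x²⟩ − ⟨x⟩².
Every integrand reduces to terms xʲ·e^(−2λx) on [0, ∞); use ∫₀^∞ xʲ·e^(−2λx) dx = j!/(2λ)^(j+1).
Normalization: ∫|R|² dx = 0.010030.
⟨x⟩ = 1.0549 and ⟨x²⟩ = 1.3353.
(Δx)² = 1.3353 − (1.0549)² = 0.22254.

0.223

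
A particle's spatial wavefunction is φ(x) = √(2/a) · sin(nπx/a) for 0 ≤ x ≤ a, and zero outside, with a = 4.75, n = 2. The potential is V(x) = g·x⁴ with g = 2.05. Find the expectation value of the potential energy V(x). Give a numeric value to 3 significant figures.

183.

⟨V⟩ = ∫ V(x)·|φ|² dx.
With sin²θ = (1 − cos2θ)/2 on 0 ≤ x ≤ a: ∫sin²(nπx/a) dx = a/2, ∫x·sin²(nπx/a) dx = a²/4, ∫x²·sin²(nπx/a) dx = a³·(1/6 − 1/(4n²π²)); higher powers xᵏ the same way, integrating xᵏ·cos(2nπx/a) by parts.
⟨V⟩ = 183.29.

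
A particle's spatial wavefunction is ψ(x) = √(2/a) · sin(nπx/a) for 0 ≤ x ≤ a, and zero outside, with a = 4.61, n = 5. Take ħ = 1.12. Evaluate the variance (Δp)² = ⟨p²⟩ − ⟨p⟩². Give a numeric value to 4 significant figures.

14.56

Compute ⟨p⟩ and ⟨p²⟩ separately; (Δp)² = ⟨p²⟩ − ⟨p⟩².
d/dx sin(nπx/a) = (nπ/a)·cos(nπx/a) and d²/dx² sin(nπx/a) = −(nπ/a)²·sin(nπx/a); on 0 ≤ x ≤ a, ∫sin²(nπx/a) dx = a/2 and ∫sin(nπx/a)·cos(nπx/a) dx = 0.
⟨p⟩ = 0.0000 and ⟨p²⟩ = 14.564.
(Δp)² = 14.564 − (0.0000)² = 14.564.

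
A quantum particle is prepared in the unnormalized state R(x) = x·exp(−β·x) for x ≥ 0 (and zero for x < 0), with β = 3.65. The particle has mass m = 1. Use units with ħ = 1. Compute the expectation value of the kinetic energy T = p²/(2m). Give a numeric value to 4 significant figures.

6.661

T = −(ħ²/2m) d²/dx², so ⟨T⟩ = −(ħ²/2m) ∫ R*·R'' dx / ∫|R|² dx; with m = 1.
Differentiate x·exp(−β·x) with the product rule; every integrand then reduces to terms xʲ·e^(−2βx) on [0, ∞), with ∫₀^∞ xʲ·e^(−2βx) dx = j!/(2β)^(j+1).
State is unnormalized: ∫|R|² dx = 0.0051412, and ∫R*·(−ħ²/2m · R'') dx = 0.034247, so ⟨T⟩ = 0.034247 / 0.0051412.
⟨T⟩ = 6.6613.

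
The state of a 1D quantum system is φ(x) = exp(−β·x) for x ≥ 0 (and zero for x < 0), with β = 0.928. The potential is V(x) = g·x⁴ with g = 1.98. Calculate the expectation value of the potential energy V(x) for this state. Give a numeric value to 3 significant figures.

4.00

⟨V⟩ = ∫ V(x)·|φ|² dx / ∫|φ|² dx.
Every integrand reduces to terms xʲ·e^(−2βx) on [0, ∞); use ∫₀^∞ xʲ·e^(−2βx) dx = j!/(2β)^(j+1).
State is unnormalized: ∫|φ|² dx = 0.53879, and ∫φ*·V(x)·φ dx = 2.1577, so ⟨V⟩ = 2.1577 / 0.53879.
⟨V⟩ = 4.0046.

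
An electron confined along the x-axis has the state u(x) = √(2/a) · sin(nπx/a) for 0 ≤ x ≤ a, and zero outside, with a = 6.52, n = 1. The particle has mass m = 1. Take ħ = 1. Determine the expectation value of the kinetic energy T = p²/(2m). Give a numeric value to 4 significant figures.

0.1161

T = −(ħ²/2m) d²/dx², so ⟨T⟩ = −(ħ²/2m) ∫ u*·u'' dx; with m = 1.
d/dx sin(nπx/a) = (nπ/a)·cos(nπx/a) and d²/dx² sin(nπx/a) = −(nπ/a)²·sin(nπx/a); on 0 ≤ x ≤ a, ∫sin²(nπx/a) dx = a/2 and ∫sin(nπx/a)·cos(nπx/a) dx = 0.
⟨T⟩ = 0.11608.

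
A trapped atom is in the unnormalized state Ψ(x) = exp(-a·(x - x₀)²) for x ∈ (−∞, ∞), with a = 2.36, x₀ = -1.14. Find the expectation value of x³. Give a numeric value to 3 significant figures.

⟨x³⟩ = ∫ x³·|Ψ|² dx / ∫|Ψ|² dx (integrals over the domain).
Gaussian moments (u = x − x₀): ∫u^(2j)·e^(−2au²) du = (2j−1)!!/(4a)^j · √(π/(2a)), odd powers integrate to 0; here √(π/(2a)) = 0.81584.
State is unnormalized: ∫|Ψ|² dx = 0.81584, and ∫Ψ*·x³·Ψ dx = -1.5043, so ⟨x³⟩ = -1.5043 / 0.81584.
⟨x³⟩ = -1.8438.

-1.84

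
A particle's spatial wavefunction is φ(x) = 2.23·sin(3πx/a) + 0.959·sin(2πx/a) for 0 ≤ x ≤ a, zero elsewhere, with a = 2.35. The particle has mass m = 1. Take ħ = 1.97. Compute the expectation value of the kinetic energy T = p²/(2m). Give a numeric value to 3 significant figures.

T = −(ħ²/2m) d²/dx², so ⟨T⟩ = −(ħ²/2m) ∫ φ*·φ'' dx / ∫|φ|² dx; with m = 1.
d²/dx² sin(jπx/a) = −(jπ/a)²·sin(jπx/a); on 0 ≤ x ≤ a, ∫sin²(jπx/a) dx = a/2 and ∫sin(jπx/a)·sin(lπx/a) dx = 0 for j ≠ l, so only diagonal terms survive in ∫|φ|² and ∫φ·φ″; ∫φ·φ′ dx = [φ²/2] between the walls = 0.
State is unnormalized: ∫|φ|² dx = 6.9238, and ∫φ*·(−ħ²/2m · φ'') dx = 197.36, so ⟨T⟩ = 197.36 / 6.9238.
⟨T⟩ = 28.505.

28.5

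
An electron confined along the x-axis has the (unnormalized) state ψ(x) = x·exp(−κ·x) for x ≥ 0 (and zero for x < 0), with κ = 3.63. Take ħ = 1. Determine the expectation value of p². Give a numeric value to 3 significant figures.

p² ψ = −ħ² d²ψ/dx²; ⟨p²⟩ = −ħ² ∫ ψ*·ψ'' dx / ∫|ψ|² dx.
Differentiate x·exp(−κ·x) with the product rule; every integrand then reduces to terms xʲ·e^(−2κx) on [0, ∞), with ∫₀^∞ xʲ·e^(−2κx) dx = j!/(2κ)^(j+1).
State is unnormalized: ∫|ψ|² dx = 0.0052266, and ∫ψ*·(−ħ² ψ'') dx = 0.068871, so ⟨p²⟩ = 0.068871 / 0.0052266.
⟨p²⟩ = 13.177.

13.2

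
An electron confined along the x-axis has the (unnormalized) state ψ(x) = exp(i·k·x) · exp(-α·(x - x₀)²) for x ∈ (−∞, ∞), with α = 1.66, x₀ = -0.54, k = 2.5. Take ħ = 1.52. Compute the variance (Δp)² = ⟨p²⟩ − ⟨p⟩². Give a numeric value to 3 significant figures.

Compute ⟨p⟩ and ⟨p²⟩ separately; (Δp)² = ⟨p²⟩ − ⟨p⟩².
Gaussian moments (u = x − x₀): ∫u^(2j)·e^(−2αu²) du = (2j−1)!!/(4α)^j · √(π/(2α)), odd powers integrate to 0; here √(π/(2α)) = 0.97276. Derivatives: ψ′ = (ik − 2αu)·ψ, ψ″ = ((ik − 2αu)² − 2α)·ψ; the odd-in-u pieces drop out.
Normalization: ∫|ψ|² dx = 0.97276.
⟨p⟩ = 3.8000 and ⟨p²⟩ = 18.275.
(Δp)² = 18.275 − (3.8000)² = 3.8353.

3.84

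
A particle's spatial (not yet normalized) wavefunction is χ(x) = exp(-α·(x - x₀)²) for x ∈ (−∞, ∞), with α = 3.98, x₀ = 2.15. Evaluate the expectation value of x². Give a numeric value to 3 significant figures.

⟨x²⟩ = ∫ x²·|χ|² dx / ∫|χ|² dx (integrals over the domain).
Gaussian moments (u = x − x₀): ∫u^(2j)·e^(−2αu²) du = (2j−1)!!/(4α)^j · √(π/(2α)), odd powers integrate to 0; here √(π/(2α)) = 0.62823.
State is unnormalized: ∫|χ|² dx = 0.62823, and ∫χ*·x²·χ dx = 2.9435, so ⟨x²⟩ = 2.9435 / 0.62823.
⟨x²⟩ = 4.6853.

4.69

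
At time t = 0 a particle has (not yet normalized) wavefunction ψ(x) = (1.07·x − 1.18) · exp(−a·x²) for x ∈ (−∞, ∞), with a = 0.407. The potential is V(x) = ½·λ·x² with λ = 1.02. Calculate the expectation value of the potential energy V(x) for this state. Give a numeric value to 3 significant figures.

⟨V⟩ = ∫ V(x)·|ψ|² dx / ∫|ψ|² dx.
Expand each integrand as polynomial × e^(−2ax²) and use ∫x^(2j)·e^(−2ax²) dx = (2j−1)!!/(4a)^j · √(π/(2a)), odd powers → 0; here √(π/(2a)) = 1.9645.
State is unnormalized: ∫|ψ|² dx = 4.1170, and ∫ψ*·V(x)·ψ dx = 2.1553, so ⟨V⟩ = 2.1553 / 4.1170.
⟨V⟩ = 0.52352.

0.524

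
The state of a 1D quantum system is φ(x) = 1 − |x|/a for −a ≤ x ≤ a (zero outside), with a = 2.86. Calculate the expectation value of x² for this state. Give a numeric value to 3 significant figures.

0.818

⟨x²⟩ = ∫ x²·|φ|² dx / ∫|φ|² dx (integrals over the domain).
φ is even, so ∫ over [−a, a] = 2∫₀ᵃ with φ = 1 − x/a there: ∫₀ᵃ (1 − x/a)² dx = a/3, ∫₀ᵃ x²(1 − x/a)² dx = a³/30, ∫₀ᵃ x⁴(1 − x/a)² dx = a⁵/105.
State is unnormalized: ∫|φ|² dx = 1.9067, and ∫φ*·x²·φ dx = 1.5596, so ⟨x²⟩ = 1.5596 / 1.9067.
⟨x²⟩ = 0.81796.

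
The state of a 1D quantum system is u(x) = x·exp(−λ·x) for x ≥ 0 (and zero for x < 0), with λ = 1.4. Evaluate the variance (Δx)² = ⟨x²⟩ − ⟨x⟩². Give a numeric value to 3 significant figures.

0.383

Compute ⟨x⟩ and ⟨x²⟩ separately, then (Δx)² = ⟨x²⟩ − ⟨x⟩².
Every integrand reduces to terms xʲ·e^(−2λx) on [0, ∞); use ∫₀^∞ xʲ·e^(−2λx) dx = j!/(2λ)^(j+1).
Normalization: ∫|u|² dx = 0.091108.
⟨x⟩ = 1.0714 and ⟨x²⟩ = 1.5306.
(Δx)² = 1.5306 − (1.0714)² = 0.38265.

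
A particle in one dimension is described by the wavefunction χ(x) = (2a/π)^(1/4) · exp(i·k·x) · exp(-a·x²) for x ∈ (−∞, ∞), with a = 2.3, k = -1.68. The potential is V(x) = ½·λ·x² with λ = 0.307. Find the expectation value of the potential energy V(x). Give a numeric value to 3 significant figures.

0.0167

⟨V⟩ = ∫ V(x)·|χ|² dx.
Gaussian moments: ∫x^(2j)·e^(−2ax²) dx = (2j−1)!!/(4a)^j · √(π/(2a)), odd powers integrate to 0; here √(π/(2a)) = 0.82641.
⟨V⟩ = 0.016685.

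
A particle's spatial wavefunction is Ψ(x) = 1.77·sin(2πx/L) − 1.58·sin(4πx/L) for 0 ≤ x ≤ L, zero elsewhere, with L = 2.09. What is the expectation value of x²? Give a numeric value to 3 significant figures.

1.22

⟨x²⟩ = ∫ x²·|Ψ|² dx / ∫|Ψ|² dx (integrals over the domain).
On 0 ≤ x ≤ L (j ≠ l): ∫sin²(jπx/L) dx = L/2, ∫sin(jπx/L)·sin(lπx/L) dx = 0; diagonal moments ∫x·sin²(jπx/L) dx = L²/4, ∫x²·sin²(jπx/L) dx = L³·(1/6 − 1/(4j²π²)); cross terms ∫x·sin(jπx/L)·sin(lπx/L) dx = 0 for j + l even and −4jlL²/(π²(j² − l²)²) for j + l odd, ∫x²·sin(jπx/L)·sin(lπx/L) dx = (−1)^(j+l)·4jlL³/(π²(j² − l²)²); higher powers the same way via product-to-sum and parts.
State is unnormalized: ∫|Ψ|² dx = 5.8826, and ∫Ψ*·x²·Ψ dx = 7.1984, so ⟨x²⟩ = 7.1984 / 5.8826.
⟨x²⟩ = 1.2237.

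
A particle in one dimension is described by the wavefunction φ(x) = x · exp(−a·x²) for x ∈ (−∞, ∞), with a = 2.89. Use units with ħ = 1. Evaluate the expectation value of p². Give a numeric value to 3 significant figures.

p² φ = −ħ² d²φ/dx²; ⟨p²⟩ = −ħ² ∫ φ*·φ'' dx / ∫|φ|² dx.
Expand each integrand as polynomial × e^(−2ax²) and use ∫x^(2j)·e^(−2ax²) dx = (2j−1)!!/(4a)^j · √(π/(2a)), odd powers → 0; here √(π/(2a)) = 0.73724. Differentiate with the product rule, d/dx e^(−ax²) = −2ax·e^(−ax²).
State is unnormalized: ∫|φ|² dx = 0.063775, and ∫φ*·(−ħ² φ'') dx = 0.55293, so ⟨p²⟩ = 0.55293 / 0.063775.
⟨p²⟩ = 8.6700.

8.67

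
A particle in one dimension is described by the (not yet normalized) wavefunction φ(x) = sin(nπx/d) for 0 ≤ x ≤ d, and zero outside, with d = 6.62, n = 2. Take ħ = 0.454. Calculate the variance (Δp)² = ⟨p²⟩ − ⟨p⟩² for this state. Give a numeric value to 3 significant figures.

Compute ⟨p⟩ and ⟨p²⟩ separately; (Δp)² = ⟨p²⟩ − ⟨p⟩².
d/dx sin(nπx/d) = (nπ/d)·cos(nπx/d) and d²/dx² sin(nπx/d) = −(nπ/d)²·sin(nπx/d); on 0 ≤ x ≤ d, ∫sin²(nπx/d) dx = d/2 and ∫sin(nπx/d)·cos(nπx/d) dx = 0.
Normalization: ∫|φ|² dx = 3.3100.
⟨p⟩ = 0.0000 and ⟨p²⟩ = 0.18568.
(Δp)² = 0.18568 − (0.0000)² = 0.18568.

0.186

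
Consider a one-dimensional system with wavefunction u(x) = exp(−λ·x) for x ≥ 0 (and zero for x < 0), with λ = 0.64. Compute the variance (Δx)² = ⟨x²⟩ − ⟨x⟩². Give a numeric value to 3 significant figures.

Compute ⟨x⟩ and ⟨x²⟩ separately, then (Δx)² = ⟨x²⟩ − ⟨x⟩².
Every integrand reduces to terms xʲ·e^(−2λx) on [0, ∞); use ∫₀^∞ xʲ·e^(−2λx) dx = j!/(2λ)^(j+1).
Normalization: ∫|u|² dx = 0.78125.
⟨x⟩ = 0.78125 and ⟨x²⟩ = 1.2207.
(Δx)² = 1.2207 − (0.78125)² = 0.61035.

0.610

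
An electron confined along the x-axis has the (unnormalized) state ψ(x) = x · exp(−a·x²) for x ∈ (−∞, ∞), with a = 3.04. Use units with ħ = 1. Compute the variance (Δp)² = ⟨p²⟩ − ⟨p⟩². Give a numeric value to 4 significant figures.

9.120

Compute ⟨p⟩ and ⟨p²⟩ separately; (Δp)² = ⟨p²⟩ − ⟨p⟩².
Expand each integrand as polynomial × e^(−2ax²) and use ∫x^(2j)·e^(−2ax²) dx = (2j−1)!!/(4a)^j · √(π/(2a)), odd powers → 0; here √(π/(2a)) = 0.71882. Differentiate with the product rule, d/dx e^(−ax²) = −2ax·e^(−ax²).
Normalization: ∫|ψ|² dx = 0.059114.
⟨p⟩ = 0.0000 and ⟨p²⟩ = 9.1200.
(Δp)² = 9.1200 − (0.0000)² = 9.1200.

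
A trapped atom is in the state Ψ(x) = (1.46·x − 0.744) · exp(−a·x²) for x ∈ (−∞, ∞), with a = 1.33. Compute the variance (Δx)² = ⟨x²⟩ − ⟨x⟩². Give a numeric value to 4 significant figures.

Compute ⟨x⟩ and ⟨x²⟩ separately, then (Δx)² = ⟨x²⟩ − ⟨x⟩².
Expand each integrand as polynomial × e^(−2ax²) and use ∫x^(2j)·e^(−2ax²) dx = (2j−1)!!/(4a)^j · √(π/(2a)), odd powers → 0; here √(π/(2a)) = 1.0868.
Normalization: ∫|Ψ|² dx = 1.0370.
⟨x⟩ = -0.42796 and ⟨x²⟩ = 0.34583.
(Δx)² = 0.34583 − (-0.42796)² = 0.16268.

0.1627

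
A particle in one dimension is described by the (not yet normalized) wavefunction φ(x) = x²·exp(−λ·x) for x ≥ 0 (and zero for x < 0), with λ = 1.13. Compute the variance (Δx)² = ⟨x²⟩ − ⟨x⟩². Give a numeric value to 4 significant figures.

0.9789

Compute ⟨x⟩ and ⟨x²⟩ separately, then (Δx)² = ⟨x²⟩ − ⟨x⟩².
Every integrand reduces to terms xʲ·e^(−2λx) on [0, ∞); use ∫₀^∞ xʲ·e^(−2λx) dx = j!/(2λ)^(j+1).
Normalization: ∫|φ|² dx = 0.40707.
⟨x⟩ = 2.2124 and ⟨x²⟩ = 5.8736.
(Δx)² = 5.8736 − (2.2124)² = 0.97893.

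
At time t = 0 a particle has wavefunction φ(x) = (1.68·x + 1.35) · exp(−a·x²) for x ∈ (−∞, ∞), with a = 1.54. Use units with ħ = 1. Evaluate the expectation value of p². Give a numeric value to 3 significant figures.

2.16

p² φ = −ħ² d²φ/dx²; ⟨p²⟩ = −ħ² ∫ φ*·φ'' dx / ∫|φ|² dx.
Expand each integrand as polynomial × e^(−2ax²) and use ∫x^(2j)·e^(−2ax²) dx = (2j−1)!!/(4a)^j · √(π/(2a)), odd powers → 0; here √(π/(2a)) = 1.0099. Differentiate with the product rule, d/dx e^(−ax²) = −2ax·e^(−ax²).
State is unnormalized: ∫|φ|² dx = 2.3034, and ∫φ*·(−ħ² φ'') dx = 4.9724, so ⟨p²⟩ = 4.9724 / 2.3034.
⟨p²⟩ = 2.1588.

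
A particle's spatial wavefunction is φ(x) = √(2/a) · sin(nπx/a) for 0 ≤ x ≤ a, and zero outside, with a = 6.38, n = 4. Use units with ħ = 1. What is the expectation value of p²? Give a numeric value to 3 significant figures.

3.88

p² φ = −ħ² d²φ/dx²; ⟨p²⟩ = −ħ² ∫ φ*·φ'' dx.
d/dx sin(nπx/a) = (nπ/a)·cos(nπx/a) and d²/dx² sin(nπx/a) = −(nπ/a)²·sin(nπx/a); on 0 ≤ x ≤ a, ∫sin²(nπx/a) dx = a/2 and ∫sin(nπx/a)·cos(nπx/a) dx = 0.
⟨p²⟩ = 3.8795.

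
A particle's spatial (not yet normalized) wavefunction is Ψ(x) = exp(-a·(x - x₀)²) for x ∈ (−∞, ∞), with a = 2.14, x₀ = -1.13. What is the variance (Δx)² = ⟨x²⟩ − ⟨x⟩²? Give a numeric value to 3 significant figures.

Compute ⟨x⟩ and ⟨x²⟩ separately, then (Δx)² = ⟨x²⟩ − ⟨x⟩².
Gaussian moments (u = x − x₀): ∫u^(2j)·e^(−2au²) du = (2j−1)!!/(4a)^j · √(π/(2a)), odd powers integrate to 0; here √(π/(2a)) = 0.85675.
Normalization: ∫|Ψ|² dx = 0.85675.
⟨x⟩ = -1.1300 and ⟨x²⟩ = 1.3937.
(Δx)² = 1.3937 − (-1.1300)² = 0.11682.

0.117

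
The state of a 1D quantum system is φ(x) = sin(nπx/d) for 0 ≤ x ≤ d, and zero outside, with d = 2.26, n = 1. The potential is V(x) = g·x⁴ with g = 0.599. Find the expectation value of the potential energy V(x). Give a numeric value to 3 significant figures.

1.78

⟨V⟩ = ∫ V(x)·|φ|² dx / ∫|φ|² dx.
With sin²θ = (1 − cos2θ)/2 on 0 ≤ x ≤ d: ∫sin²(nπx/d) dx = d/2, ∫x·sin²(nπx/d) dx = d²/4, ∫x²·sin²(nπx/d) dx = d³·(1/6 − 1/(4n²π²)); higher powers xᵏ the same way, integrating xᵏ·cos(2nπx/d) by parts.
State is unnormalized: ∫|φ|² dx = 1.1300, and ∫φ*·V(x)·φ dx = 2.0144, so ⟨V⟩ = 2.0144 / 1.1300.
⟨V⟩ = 1.7826.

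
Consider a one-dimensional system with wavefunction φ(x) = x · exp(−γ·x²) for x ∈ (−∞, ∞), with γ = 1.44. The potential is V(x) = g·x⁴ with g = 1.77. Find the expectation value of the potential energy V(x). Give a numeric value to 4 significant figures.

0.8002

⟨V⟩ = ∫ V(x)·|φ|² dx / ∫|φ|² dx.
Expand each integrand as polynomial × e^(−2γx²) and use ∫x^(2j)·e^(−2γx²) dx = (2j−1)!!/(4γ)^j · √(π/(2γ)), odd powers → 0; here √(π/(2γ)) = 1.0444.
State is unnormalized: ∫|φ|² dx = 0.18132, and ∫φ*·V(x)·φ dx = 0.14510, so ⟨V⟩ = 0.14510 / 0.18132.
⟨V⟩ = 0.80024.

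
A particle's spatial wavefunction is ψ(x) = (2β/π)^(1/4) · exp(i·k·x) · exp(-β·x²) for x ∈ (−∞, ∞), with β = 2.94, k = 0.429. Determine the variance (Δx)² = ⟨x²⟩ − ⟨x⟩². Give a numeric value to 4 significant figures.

0.08503

Compute ⟨x⟩ and ⟨x²⟩ separately, then (Δx)² = ⟨x²⟩ − ⟨x⟩².
Gaussian moments: ∫x^(2j)·e^(−2βx²) dx = (2j−1)!!/(4β)^j · √(π/(2β)), odd powers integrate to 0; here √(π/(2β)) = 0.73095.
⟨x⟩ = 0.0000 and ⟨x²⟩ = 0.085034.
(Δx)² = 0.085034 − (0.0000)² = 0.085034.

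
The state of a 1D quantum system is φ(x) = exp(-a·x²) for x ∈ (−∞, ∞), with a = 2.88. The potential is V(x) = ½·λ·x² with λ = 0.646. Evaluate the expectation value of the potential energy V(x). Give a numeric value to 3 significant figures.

⟨V⟩ = ∫ V(x)·|φ|² dx / ∫|φ|² dx.
Gaussian moments: ∫x^(2j)·e^(−2ax²) dx = (2j−1)!!/(4a)^j · √(π/(2a)), odd powers integrate to 0; here √(π/(2a)) = 0.73852.
State is unnormalized: ∫|φ|² dx = 0.73852, and ∫φ*·V(x)·φ dx = 0.020707, so ⟨V⟩ = 0.020707 / 0.73852.
⟨V⟩ = 0.028038.

0.0280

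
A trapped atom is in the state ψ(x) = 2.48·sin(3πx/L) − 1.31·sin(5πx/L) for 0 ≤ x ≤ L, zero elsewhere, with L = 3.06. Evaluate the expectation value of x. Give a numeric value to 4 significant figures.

1.530

⟨x⟩ = ∫ x·|ψ|² dx / ∫|ψ|² dx (integrals over the domain).
On 0 ≤ x ≤ L (j ≠ l): ∫sin²(jπx/L) dx = L/2, ∫sin(jπx/L)·sin(lπx/L) dx = 0; diagonal moments ∫x·sin²(jπx/L) dx = L²/4, ∫x²·sin²(jπx/L) dx = L³·(1/6 − 1/(4j²π²)); cross terms ∫x·sin(jπx/L)·sin(lπx/L) dx = 0 for j + l even and −4jlL²/(π²(j² − l²)²) for j + l odd, ∫x²·sin(jπx/L)·sin(lπx/L) dx = (−1)^(j+l)·4jlL³/(π²(j² − l²)²); higher powers the same way via product-to-sum and parts.
State is unnormalized: ∫|ψ|² dx = 12.036, and ∫ψ*·x·ψ dx = 18.415, so ⟨x⟩ = 18.415 / 12.036.
⟨x⟩ = 1.5300.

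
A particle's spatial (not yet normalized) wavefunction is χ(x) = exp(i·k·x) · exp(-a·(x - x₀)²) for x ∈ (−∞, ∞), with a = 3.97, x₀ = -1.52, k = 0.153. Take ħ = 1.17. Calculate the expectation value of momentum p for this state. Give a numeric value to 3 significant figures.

p χ = −iħ dχ/dx; then ⟨p⟩ = ∫ χ*·(pχ) dx / ∫|χ|² dx.
Gaussian moments (u = x − x₀): ∫u^(2j)·e^(−2au²) du = (2j−1)!!/(4a)^j · √(π/(2a)), odd powers integrate to 0; here √(π/(2a)) = 0.62902. Derivatives: χ′ = (ik − 2au)·χ, χ″ = ((ik − 2au)² − 2a)·χ; the odd-in-u pieces drop out.
State is unnormalized: ∫|χ|² dx = 0.62902, and ∫χ*·(−iħ χ') dx = 0.11260, so ⟨p⟩ = 0.11260 / 0.62902.
⟨p⟩ = 0.17901.

0.179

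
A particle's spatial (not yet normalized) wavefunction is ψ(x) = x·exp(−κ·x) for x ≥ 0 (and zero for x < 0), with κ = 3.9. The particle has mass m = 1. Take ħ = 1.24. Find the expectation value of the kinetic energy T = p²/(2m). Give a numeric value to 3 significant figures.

T = −(ħ²/2m) d²/dx², so ⟨T⟩ = −(ħ²/2m) ∫ ψ*·ψ'' dx / ∫|ψ|² dx; with m = 1.
Differentiate x·exp(−κ·x) with the product rule; every integrand then reduces to terms xʲ·e^(−2κx) on [0, ∞), with ∫₀^∞ xʲ·e^(−2κx) dx = j!/(2κ)^(j+1).
State is unnormalized: ∫|ψ|² dx = 0.0042145, and ∫ψ*·(−ħ²/2m · ψ'') dx = 0.049282, so ⟨T⟩ = 0.049282 / 0.0042145.
⟨T⟩ = 11.693.

11.7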